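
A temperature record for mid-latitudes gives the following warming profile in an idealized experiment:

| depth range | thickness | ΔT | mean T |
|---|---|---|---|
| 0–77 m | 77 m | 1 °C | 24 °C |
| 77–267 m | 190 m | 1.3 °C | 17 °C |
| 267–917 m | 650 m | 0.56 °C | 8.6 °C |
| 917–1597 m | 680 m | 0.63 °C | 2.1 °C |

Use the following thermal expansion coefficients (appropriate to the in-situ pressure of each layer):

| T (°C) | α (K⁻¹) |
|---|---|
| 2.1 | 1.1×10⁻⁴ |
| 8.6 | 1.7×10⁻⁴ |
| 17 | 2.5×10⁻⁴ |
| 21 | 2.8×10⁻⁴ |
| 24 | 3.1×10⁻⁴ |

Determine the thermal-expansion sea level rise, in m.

Layer 1 at 24 °C → α = 3.1×10⁻⁴ K⁻¹
Layer 2 at 17 °C → α = 2.5×10⁻⁴ K⁻¹
Layer 3 at 8.6 °C → α = 1.7×10⁻⁴ K⁻¹
Layer 4 at 2.1 °C → α = 1.1×10⁻⁴ K⁻¹
3.1×10⁻⁴ × 77 × 1 = 0.02387 m
Layer 2: 190 × 2.5×10⁻⁴ × 1.3 = 0.06175 m
Layer 3: 0.56 × 1.7×10⁻⁴ × 650 = 0.06188 m
1.1×10⁻⁴ × 680 × 0.63 = 0.047124 m
Δh = 0.02387 + 0.06175 + 0.06188 + 0.047124 = 0.194624 m ≈ 0.19 m

Δh = 0.19 m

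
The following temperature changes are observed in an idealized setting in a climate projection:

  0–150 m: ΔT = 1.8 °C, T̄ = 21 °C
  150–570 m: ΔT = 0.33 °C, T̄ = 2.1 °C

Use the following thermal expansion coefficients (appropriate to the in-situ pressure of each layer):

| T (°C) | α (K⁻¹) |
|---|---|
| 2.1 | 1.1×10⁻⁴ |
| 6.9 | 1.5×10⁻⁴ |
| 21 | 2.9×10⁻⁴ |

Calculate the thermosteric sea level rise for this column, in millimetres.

Δh ≈ 93.5 mm

Layer 1 at 21 °C → α = 2.9×10⁻⁴ K⁻¹
Layer 2 at 2.1 °C → α = 1.1×10⁻⁴ K⁻¹
Layer 1: 2.9×10⁻⁴ × 150 × 1.8 = 0.07830 m
0.33 × 1.1×10⁻⁴ × 420 = 0.015246 m
Δh = 0.07830 + 0.015246 = 0.093546 m ≈ 93.5 mm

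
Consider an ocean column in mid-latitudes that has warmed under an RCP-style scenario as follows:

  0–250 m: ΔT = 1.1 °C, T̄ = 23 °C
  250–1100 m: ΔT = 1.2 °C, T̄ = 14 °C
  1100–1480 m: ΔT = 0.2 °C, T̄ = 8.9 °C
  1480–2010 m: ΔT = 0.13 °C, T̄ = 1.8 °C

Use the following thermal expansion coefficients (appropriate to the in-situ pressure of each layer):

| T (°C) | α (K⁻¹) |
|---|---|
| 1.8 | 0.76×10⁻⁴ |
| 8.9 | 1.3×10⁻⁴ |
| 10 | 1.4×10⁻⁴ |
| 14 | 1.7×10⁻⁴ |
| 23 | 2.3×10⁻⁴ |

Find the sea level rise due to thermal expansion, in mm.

252 mm of thermosteric rise

Layer 1 at 23 °C → α = 2.3×10⁻⁴ K⁻¹
Layer 2 at 14 °C → α = 1.7×10⁻⁴ K⁻¹
Layer 3 at 8.9 °C → α = 1.3×10⁻⁴ K⁻¹
Layer 4 at 1.8 °C → α = 0.76×10⁻⁴ K⁻¹
250 × 2.3×10⁻⁴ × 1.1 = 0.06325 m
1.2 × 1.7×10⁻⁴ × 850 = 0.17340 m
Layer 3: 1.3×10⁻⁴ × 380 × 0.2 = 0.00988 m
530 × 0.13 × 0.76×10⁻⁴ = 0.0052364 m
Δh = 0.06325 + 0.17340 + 0.00988 + 0.0052364 = 0.2517664 m ≈ 252 mm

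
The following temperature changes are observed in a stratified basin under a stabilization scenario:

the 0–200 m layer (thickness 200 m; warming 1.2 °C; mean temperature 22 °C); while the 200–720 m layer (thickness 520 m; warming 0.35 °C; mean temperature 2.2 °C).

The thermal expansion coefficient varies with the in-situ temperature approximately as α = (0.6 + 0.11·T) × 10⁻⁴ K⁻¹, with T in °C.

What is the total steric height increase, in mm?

Layer 1: α = (0.6 + 0.11×22)×10⁻⁴ = 3.02×10⁻⁴ K⁻¹
Layer 2: α = (0.6 + 0.11×2.2)×10⁻⁴ = 0.842×10⁻⁴ K⁻¹
0–200 m: 1.2 × 3.02×10⁻⁴ × 200 = 0.07248 m
0.35 × 0.842×10⁻⁴ × 520 = 0.0153244 m
Δh = 0.07248 + 0.0153244 = 0.0878044 m

Δh ≈ 87.8 mm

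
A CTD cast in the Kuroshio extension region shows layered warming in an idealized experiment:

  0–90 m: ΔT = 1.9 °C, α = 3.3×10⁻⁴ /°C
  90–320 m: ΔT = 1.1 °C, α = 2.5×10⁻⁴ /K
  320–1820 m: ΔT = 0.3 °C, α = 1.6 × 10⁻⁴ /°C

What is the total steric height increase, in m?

3.3×10⁻⁴ × 90 × 1.9 = 0.05643 m
1.1 × 230 × 2.5×10⁻⁴ = 0.06325 m
0.3 × 1500 × 1.6×10⁻⁴ = 0.07200 m
Δh = 0.05643 + 0.06325 + 0.07200 = 0.19168 m

Δh ≈ 0.192 m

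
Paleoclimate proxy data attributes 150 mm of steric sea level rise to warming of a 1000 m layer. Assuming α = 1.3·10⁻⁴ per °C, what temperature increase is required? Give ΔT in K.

ΔT = Δh/(αH) = 0.15 / (1.3×10⁻⁴ × 1000) ≈ 1.154 K

about 1.15 K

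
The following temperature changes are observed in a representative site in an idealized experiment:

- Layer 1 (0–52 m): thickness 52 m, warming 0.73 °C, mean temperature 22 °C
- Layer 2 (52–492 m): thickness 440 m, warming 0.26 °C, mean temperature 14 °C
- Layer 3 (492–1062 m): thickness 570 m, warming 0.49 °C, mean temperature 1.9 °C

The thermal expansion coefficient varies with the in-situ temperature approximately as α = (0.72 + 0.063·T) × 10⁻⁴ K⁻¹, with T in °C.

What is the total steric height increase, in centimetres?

Δh ≈ 4.98 cm

Layer 1: α = (0.72 + 0.063×22)×10⁻⁴ = 2.106×10⁻⁴ K⁻¹
Layer 2: α = (0.72 + 0.063×14)×10⁻⁴ = 1.602×10⁻⁴ K⁻¹
Layer 3: α = (0.72 + 0.063×1.9)×10⁻⁴ = 0.8397×10⁻⁴ K⁻¹
0–52 m: 0.73 × 2.106×10⁻⁴ × 52 = 0.007994376 m
Layer 2: 440 × 0.26 × 1.602×10⁻⁴ = 0.01832688 m
570 × 0.49 × 0.8397×10⁻⁴ = 0.023452821 m
Δh = 0.007994376 + 0.01832688 + 0.023452821 = 0.049774077 m ≈ 4.98 cm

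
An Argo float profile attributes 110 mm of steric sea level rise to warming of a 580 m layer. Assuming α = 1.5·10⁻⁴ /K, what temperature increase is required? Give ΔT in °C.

ΔT = Δh/(αH) = 0.11 / (1.5×10⁻⁴ × 580) ≈ 1.264 °C

1.3 °C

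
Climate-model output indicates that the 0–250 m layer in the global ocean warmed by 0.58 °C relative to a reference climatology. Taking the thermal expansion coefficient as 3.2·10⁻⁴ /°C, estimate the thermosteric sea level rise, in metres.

Δh = αΔT·H = 3.2×10⁻⁴ × 0.58 × 250 = 0.04640 m

0.0464 m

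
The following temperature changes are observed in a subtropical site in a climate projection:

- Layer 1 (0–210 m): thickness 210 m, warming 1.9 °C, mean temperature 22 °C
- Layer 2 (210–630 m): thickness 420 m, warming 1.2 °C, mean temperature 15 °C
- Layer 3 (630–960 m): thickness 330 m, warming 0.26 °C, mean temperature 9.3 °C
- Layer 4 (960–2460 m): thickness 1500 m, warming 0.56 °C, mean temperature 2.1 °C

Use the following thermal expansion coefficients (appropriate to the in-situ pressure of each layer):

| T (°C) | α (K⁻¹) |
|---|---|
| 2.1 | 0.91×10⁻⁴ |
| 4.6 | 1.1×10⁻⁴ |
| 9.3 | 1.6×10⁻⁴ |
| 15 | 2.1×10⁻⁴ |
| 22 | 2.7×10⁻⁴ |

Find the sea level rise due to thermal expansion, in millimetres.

300 mm

Layer 1 at 22 °C → α = 2.7×10⁻⁴ K⁻¹
Layer 2 at 15 °C → α = 2.1×10⁻⁴ K⁻¹
Layer 3 at 9.3 °C → α = 1.6×10⁻⁴ K⁻¹
Layer 4 at 2.1 °C → α = 0.91×10⁻⁴ K⁻¹
0–210 m: 210 × 2.7×10⁻⁴ × 1.9 = 0.10773 m
210–630 m: 1.2 × 2.1×10⁻⁴ × 420 = 0.10584 m
Layer 3: 330 × 0.26 × 1.6×10⁻⁴ = 0.013728 m
1500 × 0.91×10⁻⁴ × 0.56 = 0.07644 m
Δh = 0.10773 + 0.10584 + 0.013728 + 0.07644 = 0.303738 m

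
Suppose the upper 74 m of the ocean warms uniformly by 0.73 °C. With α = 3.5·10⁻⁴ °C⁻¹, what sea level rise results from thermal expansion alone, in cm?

Δh = 1.9 cm

Δh = αΔT·H = 3.5×10⁻⁴ × 0.73 × 74 = 0.018907 m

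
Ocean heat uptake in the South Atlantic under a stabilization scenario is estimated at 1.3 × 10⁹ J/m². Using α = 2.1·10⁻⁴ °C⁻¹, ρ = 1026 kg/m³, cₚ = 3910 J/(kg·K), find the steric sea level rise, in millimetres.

Δh = 68.1 mm

Δh = αQ/(ρcₚ) = 2.1×10⁻⁴ × 1.3×10⁹ / (1026 × 3910) ≈ 0.068052 m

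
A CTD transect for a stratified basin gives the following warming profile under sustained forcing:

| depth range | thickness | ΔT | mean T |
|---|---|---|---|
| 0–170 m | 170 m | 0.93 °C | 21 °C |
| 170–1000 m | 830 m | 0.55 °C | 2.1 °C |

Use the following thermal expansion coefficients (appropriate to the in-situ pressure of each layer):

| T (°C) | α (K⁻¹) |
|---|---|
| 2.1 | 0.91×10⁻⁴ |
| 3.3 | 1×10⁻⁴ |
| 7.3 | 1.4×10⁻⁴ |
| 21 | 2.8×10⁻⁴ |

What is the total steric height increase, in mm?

Δh ≈ 86 mm

Layer 1 at 21 °C → α = 2.8×10⁻⁴ K⁻¹
Layer 2 at 2.1 °C → α = 0.91×10⁻⁴ K⁻¹
0–170 m: 170 × 0.93 × 2.8×10⁻⁴ = 0.044268 m
170–1000 m: 0.55 × 830 × 0.91×10⁻⁴ = 0.0415415 m
Δh = 0.044268 + 0.0415415 = 0.0858095 m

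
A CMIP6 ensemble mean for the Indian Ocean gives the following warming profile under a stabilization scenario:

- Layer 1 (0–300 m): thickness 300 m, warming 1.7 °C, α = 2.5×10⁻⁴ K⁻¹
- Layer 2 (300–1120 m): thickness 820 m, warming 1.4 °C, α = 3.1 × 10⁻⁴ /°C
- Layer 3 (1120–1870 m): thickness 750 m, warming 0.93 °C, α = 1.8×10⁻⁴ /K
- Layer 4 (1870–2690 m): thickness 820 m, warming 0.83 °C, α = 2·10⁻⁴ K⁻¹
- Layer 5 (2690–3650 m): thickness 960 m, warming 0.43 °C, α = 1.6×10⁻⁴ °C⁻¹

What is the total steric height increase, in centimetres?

81.1 cm of thermosteric rise

300 × 1.7 × 2.5×10⁻⁴ = 0.12750 m
Layer 2: 3.1×10⁻⁴ × 1.4 × 820 = 0.35588 m
1.8×10⁻⁴ × 0.93 × 750 = 0.12555 m
0.83 × 2×10⁻⁴ × 820 = 0.13612 m
Layer 5: 1.6×10⁻⁴ × 960 × 0.43 = 0.066048 m
Δh = 0.12750 + 0.35588 + 0.12555 + 0.13612 + 0.066048 = 0.811098 m ≈ 81.1 cm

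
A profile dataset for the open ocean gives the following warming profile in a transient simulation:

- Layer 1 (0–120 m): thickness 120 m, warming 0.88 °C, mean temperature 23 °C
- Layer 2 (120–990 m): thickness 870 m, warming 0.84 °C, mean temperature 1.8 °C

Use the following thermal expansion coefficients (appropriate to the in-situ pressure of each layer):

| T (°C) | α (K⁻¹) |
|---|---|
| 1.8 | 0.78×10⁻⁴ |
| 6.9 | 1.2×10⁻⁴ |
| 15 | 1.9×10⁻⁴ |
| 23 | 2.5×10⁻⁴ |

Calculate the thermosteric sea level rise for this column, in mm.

Δh = 83.4 mm

Layer 1 at 23 °C → α = 2.5×10⁻⁴ K⁻¹
Layer 2 at 1.8 °C → α = 0.78×10⁻⁴ K⁻¹
Layer 1: 2.5×10⁻⁴ × 120 × 0.88 = 0.02640 m
Layer 2: 870 × 0.84 × 0.78×10⁻⁴ = 0.0570024 m
Δh = 0.02640 + 0.0570024 = 0.0834024 m ≈ 83.4 mm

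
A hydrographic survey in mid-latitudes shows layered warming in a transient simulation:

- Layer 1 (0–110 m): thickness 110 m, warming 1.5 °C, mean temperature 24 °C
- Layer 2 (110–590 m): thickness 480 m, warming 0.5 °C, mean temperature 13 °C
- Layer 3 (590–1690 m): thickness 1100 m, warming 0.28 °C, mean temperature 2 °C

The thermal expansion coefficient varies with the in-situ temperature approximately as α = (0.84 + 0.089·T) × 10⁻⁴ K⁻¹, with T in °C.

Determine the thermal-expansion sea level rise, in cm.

Layer 1: α = (0.84 + 0.089×24)×10⁻⁴ = 2.976×10⁻⁴ K⁻¹
Layer 2: α = (0.84 + 0.089×13)×10⁻⁴ = 1.997×10⁻⁴ K⁻¹
Layer 3: α = (0.84 + 0.089×2)×10⁻⁴ = 1.018×10⁻⁴ K⁻¹
110 × 2.976×10⁻⁴ × 1.5 = 0.049104 m
Layer 2: 0.5 × 1.997×10⁻⁴ × 480 = 0.047928 m
590–1690 m: 0.28 × 1100 × 1.018×10⁻⁴ = 0.0313544 m
Δh = 0.049104 + 0.047928 + 0.0313544 = 0.1283864 m

Δh = 13 cm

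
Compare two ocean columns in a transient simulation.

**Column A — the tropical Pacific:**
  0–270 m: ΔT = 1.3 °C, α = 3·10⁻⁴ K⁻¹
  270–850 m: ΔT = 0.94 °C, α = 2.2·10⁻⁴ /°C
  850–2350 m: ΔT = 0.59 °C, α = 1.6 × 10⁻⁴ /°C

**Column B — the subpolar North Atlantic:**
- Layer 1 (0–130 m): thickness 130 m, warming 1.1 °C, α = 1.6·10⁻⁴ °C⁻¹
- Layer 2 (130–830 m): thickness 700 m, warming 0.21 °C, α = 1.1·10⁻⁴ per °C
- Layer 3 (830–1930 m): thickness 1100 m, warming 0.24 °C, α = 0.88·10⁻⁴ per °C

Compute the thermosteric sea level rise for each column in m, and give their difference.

A: 0.367 m; B: 0.0623 m; difference 0.305 m

A 270 × 1.3 × 3×10⁻⁴ = 0.10530 m
A 2.2×10⁻⁴ × 580 × 0.94 = 0.119944 m
A Layer 3: 0.59 × 1.6×10⁻⁴ × 1500 = 0.14160 m
A total: 0.366844 m
B 0–130 m: 130 × 1.6×10⁻⁴ × 1.1 = 0.02288 m
B 700 × 0.21 × 1.1×10⁻⁴ = 0.01617 m
B 1100 × 0.24 × 0.88×10⁻⁴ = 0.023232 m
B total: 0.062282 m
Difference: 0.366844 − 0.062282 = 0.304562 m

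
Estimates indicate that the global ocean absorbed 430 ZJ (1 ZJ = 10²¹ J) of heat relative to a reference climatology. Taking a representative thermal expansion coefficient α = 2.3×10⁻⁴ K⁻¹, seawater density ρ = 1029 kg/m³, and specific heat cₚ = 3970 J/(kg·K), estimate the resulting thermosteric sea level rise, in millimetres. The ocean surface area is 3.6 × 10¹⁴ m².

Per unit area: Q = 430×10²¹ / (3.6×10¹⁴) ≈ 1.194×10⁹ J/m²
Δh = αQ/(ρcₚ) = 2.3×10⁻⁴ × 1.194×10⁹ / (1029 × 3970) ≈ 0.067224 m

Δh ≈ 67.2 mm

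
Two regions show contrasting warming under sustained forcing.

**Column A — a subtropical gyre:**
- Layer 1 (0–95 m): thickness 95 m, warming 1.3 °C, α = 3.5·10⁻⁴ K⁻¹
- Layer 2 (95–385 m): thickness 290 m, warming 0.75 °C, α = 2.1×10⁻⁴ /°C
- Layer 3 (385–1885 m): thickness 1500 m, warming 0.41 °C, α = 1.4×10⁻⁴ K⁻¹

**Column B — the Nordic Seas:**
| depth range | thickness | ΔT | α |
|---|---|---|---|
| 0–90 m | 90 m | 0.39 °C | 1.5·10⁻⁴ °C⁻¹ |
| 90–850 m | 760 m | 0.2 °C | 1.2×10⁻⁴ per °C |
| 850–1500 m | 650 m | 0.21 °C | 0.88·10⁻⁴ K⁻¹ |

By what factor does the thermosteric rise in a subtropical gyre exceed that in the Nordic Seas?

a factor of 4.93

A Layer 1: 1.3 × 3.5×10⁻⁴ × 95 = 0.043225 m
A Layer 2: 290 × 2.1×10⁻⁴ × 0.75 = 0.045675 m
A Layer 3: 0.41 × 1.4×10⁻⁴ × 1500 = 0.08610 m
A total: 0.17500 m
B 1.5×10⁻⁴ × 90 × 0.39 = 0.005265 m
B 90–850 m: 1.2×10⁻⁴ × 0.2 × 760 = 0.01824 m
B 850–1500 m: 0.21 × 0.88×10⁻⁴ × 650 = 0.012012 m
B total: 0.035517 m
Ratio: 0.17500 / 0.035517 ≈ 4.927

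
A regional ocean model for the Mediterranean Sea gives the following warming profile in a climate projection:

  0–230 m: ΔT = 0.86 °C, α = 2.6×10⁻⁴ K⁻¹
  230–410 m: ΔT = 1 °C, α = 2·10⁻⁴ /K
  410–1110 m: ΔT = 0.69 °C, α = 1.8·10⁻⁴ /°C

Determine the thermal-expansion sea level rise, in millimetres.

Δh = 174 mm

Layer 1: 2.6×10⁻⁴ × 0.86 × 230 = 0.051428 m
230–410 m: 180 × 1 × 2×10⁻⁴ = 0.03600 m
410–1110 m: 0.69 × 1.8×10⁻⁴ × 700 = 0.08694 m
Δh = 0.051428 + 0.03600 + 0.08694 = 0.174368 m ≈ 174 mm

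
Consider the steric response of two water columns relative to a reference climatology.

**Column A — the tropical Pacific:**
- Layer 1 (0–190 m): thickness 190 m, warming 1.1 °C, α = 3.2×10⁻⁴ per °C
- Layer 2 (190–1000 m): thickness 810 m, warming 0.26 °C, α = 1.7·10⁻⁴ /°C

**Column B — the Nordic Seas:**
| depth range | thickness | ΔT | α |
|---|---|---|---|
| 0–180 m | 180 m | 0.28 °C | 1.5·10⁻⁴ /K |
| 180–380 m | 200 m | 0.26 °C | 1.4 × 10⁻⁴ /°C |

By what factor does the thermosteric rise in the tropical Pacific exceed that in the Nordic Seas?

A Layer 1: 3.2×10⁻⁴ × 190 × 1.1 = 0.06688 m
A 190–1000 m: 0.26 × 810 × 1.7×10⁻⁴ = 0.035802 m
A total: 0.102682 m
B 0–180 m: 180 × 0.28 × 1.5×10⁻⁴ = 0.00756 m
B 180–380 m: 1.4×10⁻⁴ × 200 × 0.26 = 0.00728 m
B total: 0.01484 m
Ratio: 0.102682 / 0.01484 ≈ 6.919

≈ 6.9×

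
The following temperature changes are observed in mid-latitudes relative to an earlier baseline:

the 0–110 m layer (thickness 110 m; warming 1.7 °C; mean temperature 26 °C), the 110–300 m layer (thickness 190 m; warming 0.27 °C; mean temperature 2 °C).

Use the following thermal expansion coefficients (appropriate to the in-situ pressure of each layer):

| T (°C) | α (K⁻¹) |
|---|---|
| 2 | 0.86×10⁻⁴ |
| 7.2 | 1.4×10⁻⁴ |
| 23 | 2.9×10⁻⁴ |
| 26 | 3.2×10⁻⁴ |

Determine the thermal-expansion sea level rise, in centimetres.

Layer 1 at 26 °C → α = 3.2×10⁻⁴ K⁻¹
Layer 2 at 2 °C → α = 0.86×10⁻⁴ K⁻¹
Layer 1: 110 × 1.7 × 3.2×10⁻⁴ = 0.05984 m
110–300 m: 0.27 × 0.86×10⁻⁴ × 190 = 0.0044118 m
Δh = 0.05984 + 0.0044118 = 0.0642518 m

Δh = 6.4 cm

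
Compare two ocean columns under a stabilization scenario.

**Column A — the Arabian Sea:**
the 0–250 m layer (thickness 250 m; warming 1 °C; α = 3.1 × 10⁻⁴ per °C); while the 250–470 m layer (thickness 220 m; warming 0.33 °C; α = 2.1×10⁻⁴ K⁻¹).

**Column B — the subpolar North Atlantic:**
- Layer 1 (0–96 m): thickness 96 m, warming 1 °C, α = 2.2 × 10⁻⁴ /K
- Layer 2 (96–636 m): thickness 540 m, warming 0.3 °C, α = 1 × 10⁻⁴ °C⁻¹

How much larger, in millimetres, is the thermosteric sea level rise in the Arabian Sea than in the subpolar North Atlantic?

A 0–250 m: 1 × 3.1×10⁻⁴ × 250 = 0.07750 m
A 220 × 0.33 × 2.1×10⁻⁴ = 0.015246 m
A total: 0.092746 m
B 0–96 m: 1 × 96 × 2.2×10⁻⁴ = 0.02112 m
B 96–636 m: 0.3 × 1×10⁻⁴ × 540 = 0.01620 m
B total: 0.03732 m
Difference: 0.092746 − 0.03732 = 0.055426 m

55 mm larger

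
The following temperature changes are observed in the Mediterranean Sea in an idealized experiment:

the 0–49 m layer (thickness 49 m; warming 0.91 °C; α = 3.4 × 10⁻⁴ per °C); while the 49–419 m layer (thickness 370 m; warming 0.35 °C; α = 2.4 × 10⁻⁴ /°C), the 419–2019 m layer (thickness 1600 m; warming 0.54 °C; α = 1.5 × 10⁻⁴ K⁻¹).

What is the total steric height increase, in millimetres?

0–49 m: 0.91 × 49 × 3.4×10⁻⁴ = 0.0151606 m
49–419 m: 2.4×10⁻⁴ × 370 × 0.35 = 0.03108 m
1600 × 1.5×10⁻⁴ × 0.54 = 0.12960 m
Δh = 0.0151606 + 0.03108 + 0.12960 = 0.1758406 m

Δh ≈ 180 mm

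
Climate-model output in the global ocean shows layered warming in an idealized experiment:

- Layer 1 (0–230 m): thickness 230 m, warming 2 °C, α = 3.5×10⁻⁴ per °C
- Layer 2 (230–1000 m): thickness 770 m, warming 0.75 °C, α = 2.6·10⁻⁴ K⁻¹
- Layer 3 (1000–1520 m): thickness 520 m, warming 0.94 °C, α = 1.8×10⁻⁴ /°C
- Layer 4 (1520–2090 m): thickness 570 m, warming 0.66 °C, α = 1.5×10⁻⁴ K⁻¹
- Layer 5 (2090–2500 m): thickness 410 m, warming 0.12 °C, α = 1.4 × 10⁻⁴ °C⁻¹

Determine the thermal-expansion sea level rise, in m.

Δh = 0.462 m

Layer 1: 230 × 3.5×10⁻⁴ × 2 = 0.16100 m
230–1000 m: 0.75 × 770 × 2.6×10⁻⁴ = 0.15015 m
1000–1520 m: 0.94 × 520 × 1.8×10⁻⁴ = 0.087984 m
Layer 4: 570 × 1.5×10⁻⁴ × 0.66 = 0.05643 m
2090–2500 m: 410 × 1.4×10⁻⁴ × 0.12 = 0.006888 m
Δh = 0.16100 + 0.15015 + 0.087984 + 0.05643 + 0.006888 = 0.462452 m ≈ 0.462 m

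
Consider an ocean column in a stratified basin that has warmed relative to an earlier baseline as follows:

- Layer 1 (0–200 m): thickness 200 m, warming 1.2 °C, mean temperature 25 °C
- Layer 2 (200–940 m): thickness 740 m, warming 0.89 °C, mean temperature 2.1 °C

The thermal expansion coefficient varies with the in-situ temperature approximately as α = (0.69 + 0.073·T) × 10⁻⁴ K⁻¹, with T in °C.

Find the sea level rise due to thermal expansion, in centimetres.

12 cm of thermosteric rise

Layer 1: α = (0.69 + 0.073×25)×10⁻⁴ = 2.515×10⁻⁴ K⁻¹
Layer 2: α = (0.69 + 0.073×2.1)×10⁻⁴ = 0.8433×10⁻⁴ K⁻¹
Layer 1: 2.515×10⁻⁴ × 1.2 × 200 = 0.06036 m
740 × 0.8433×10⁻⁴ × 0.89 = 0.055539738 m
Δh = 0.06036 + 0.055539738 = 0.115899738 m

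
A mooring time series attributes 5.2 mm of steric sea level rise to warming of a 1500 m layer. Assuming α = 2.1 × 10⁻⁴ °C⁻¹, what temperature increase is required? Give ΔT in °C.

ΔT = Δh/(αH) = 0.0052 / (2.1×10⁻⁴ × 1500) ≈ 0.01651 °C

about 0.017 °C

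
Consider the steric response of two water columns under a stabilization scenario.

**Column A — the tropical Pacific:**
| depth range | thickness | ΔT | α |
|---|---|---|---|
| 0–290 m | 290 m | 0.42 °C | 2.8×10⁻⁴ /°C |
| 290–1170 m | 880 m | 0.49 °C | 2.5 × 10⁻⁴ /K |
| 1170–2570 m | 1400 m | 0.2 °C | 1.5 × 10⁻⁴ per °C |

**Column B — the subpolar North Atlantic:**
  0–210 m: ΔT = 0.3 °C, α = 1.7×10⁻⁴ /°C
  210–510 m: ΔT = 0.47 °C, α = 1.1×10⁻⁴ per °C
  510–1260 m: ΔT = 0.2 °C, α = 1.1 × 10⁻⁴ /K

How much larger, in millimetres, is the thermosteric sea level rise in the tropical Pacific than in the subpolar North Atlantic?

A 0–290 m: 2.8×10⁻⁴ × 290 × 0.42 = 0.034104 m
A 2.5×10⁻⁴ × 880 × 0.49 = 0.10780 m
A Layer 3: 0.2 × 1400 × 1.5×10⁻⁴ = 0.04200 m
A total: 0.183904 m
B 0.3 × 1.7×10⁻⁴ × 210 = 0.01071 m
B 1.1×10⁻⁴ × 300 × 0.47 = 0.01551 m
B Layer 3: 750 × 1.1×10⁻⁴ × 0.2 = 0.01650 m
B total: 0.04272 m
Difference: 0.183904 − 0.04272 = 0.141184 m

Δh_A − Δh_B ≈ 140 mm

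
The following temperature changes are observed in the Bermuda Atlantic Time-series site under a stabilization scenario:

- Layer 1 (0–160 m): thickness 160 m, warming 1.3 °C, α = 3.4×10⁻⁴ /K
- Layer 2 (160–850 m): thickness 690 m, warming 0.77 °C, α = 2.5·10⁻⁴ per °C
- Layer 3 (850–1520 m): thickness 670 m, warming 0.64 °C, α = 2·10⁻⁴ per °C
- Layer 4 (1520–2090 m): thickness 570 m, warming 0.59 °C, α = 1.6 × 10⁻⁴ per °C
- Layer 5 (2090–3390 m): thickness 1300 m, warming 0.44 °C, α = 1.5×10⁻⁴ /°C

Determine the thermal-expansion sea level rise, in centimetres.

Δh = 42.9 cm

Layer 1: 3.4×10⁻⁴ × 1.3 × 160 = 0.07072 m
2.5×10⁻⁴ × 690 × 0.77 = 0.132825 m
850–1520 m: 2×10⁻⁴ × 0.64 × 670 = 0.08576 m
1520–2090 m: 0.59 × 570 × 1.6×10⁻⁴ = 0.053808 m
2090–3390 m: 1300 × 1.5×10⁻⁴ × 0.44 = 0.08580 m
Δh = 0.07072 + 0.132825 + 0.08576 + 0.053808 + 0.08580 = 0.428913 m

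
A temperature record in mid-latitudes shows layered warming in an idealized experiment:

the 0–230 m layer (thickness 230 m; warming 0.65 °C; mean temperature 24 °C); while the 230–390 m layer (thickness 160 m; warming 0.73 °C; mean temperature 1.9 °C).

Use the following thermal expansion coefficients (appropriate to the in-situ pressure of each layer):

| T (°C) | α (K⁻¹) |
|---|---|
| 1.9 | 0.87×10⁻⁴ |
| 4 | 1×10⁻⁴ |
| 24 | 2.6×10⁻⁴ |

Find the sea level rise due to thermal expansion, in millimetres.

Layer 1 at 24 °C → α = 2.6×10⁻⁴ K⁻¹
Layer 2 at 1.9 °C → α = 0.87×10⁻⁴ K⁻¹
0–230 m: 230 × 2.6×10⁻⁴ × 0.65 = 0.03887 m
Layer 2: 160 × 0.73 × 0.87×10⁻⁴ = 0.0101616 m
Δh = 0.03887 + 0.0101616 = 0.0490316 m ≈ 49.0 mm

Δh ≈ 49.0 mm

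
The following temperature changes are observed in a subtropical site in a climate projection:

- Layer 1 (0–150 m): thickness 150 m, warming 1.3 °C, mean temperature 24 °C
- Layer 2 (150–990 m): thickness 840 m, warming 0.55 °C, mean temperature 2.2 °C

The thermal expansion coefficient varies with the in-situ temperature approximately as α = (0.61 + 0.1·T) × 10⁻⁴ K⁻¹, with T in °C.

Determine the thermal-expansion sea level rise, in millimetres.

Layer 1: α = (0.61 + 0.1×24)×10⁻⁴ = 3.01×10⁻⁴ K⁻¹
Layer 2: α = (0.61 + 0.1×2.2)×10⁻⁴ = 0.83×10⁻⁴ K⁻¹
Layer 1: 3.01×10⁻⁴ × 1.3 × 150 = 0.058695 m
150–990 m: 840 × 0.55 × 0.83×10⁻⁴ = 0.038346 m
Δh = 0.058695 + 0.038346 = 0.097041 m ≈ 97.0 mm

97.0 mm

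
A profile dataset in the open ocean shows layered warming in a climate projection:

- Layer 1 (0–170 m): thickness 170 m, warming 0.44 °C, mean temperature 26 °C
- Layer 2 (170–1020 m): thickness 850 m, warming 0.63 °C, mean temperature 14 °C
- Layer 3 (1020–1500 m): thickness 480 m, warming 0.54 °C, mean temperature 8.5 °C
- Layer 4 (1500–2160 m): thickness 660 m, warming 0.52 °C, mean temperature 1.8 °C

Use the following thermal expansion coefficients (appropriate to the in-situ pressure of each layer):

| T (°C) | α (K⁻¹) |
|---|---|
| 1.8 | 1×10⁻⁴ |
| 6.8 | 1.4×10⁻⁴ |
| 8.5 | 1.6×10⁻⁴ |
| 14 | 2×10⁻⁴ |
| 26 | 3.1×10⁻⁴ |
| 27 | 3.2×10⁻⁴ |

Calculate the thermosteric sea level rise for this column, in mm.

Layer 1 at 26 °C → α = 3.1×10⁻⁴ K⁻¹
Layer 2 at 14 °C → α = 2×10⁻⁴ K⁻¹
Layer 3 at 8.5 °C → α = 1.6×10⁻⁴ K⁻¹
Layer 4 at 1.8 °C → α = 1×10⁻⁴ K⁻¹
Layer 1: 0.44 × 170 × 3.1×10⁻⁴ = 0.023188 m
Layer 2: 0.63 × 2×10⁻⁴ × 850 = 0.10710 m
1020–1500 m: 1.6×10⁻⁴ × 480 × 0.54 = 0.041472 m
Layer 4: 1×10⁻⁴ × 0.52 × 660 = 0.03432 m
Δh = 0.023188 + 0.10710 + 0.041472 + 0.03432 = 0.20608 m ≈ 206 mm

Δh = 206 mm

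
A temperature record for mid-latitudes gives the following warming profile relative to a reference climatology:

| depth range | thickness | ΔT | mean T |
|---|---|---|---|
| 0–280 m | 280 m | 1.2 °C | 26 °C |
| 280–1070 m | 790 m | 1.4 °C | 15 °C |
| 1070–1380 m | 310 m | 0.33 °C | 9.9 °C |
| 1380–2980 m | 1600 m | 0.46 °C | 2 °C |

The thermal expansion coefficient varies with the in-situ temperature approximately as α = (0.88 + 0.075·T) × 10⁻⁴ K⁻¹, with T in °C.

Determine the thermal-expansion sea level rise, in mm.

Δh = 409 mm

Layer 1: α = (0.88 + 0.075×26)×10⁻⁴ = 2.83×10⁻⁴ K⁻¹
Layer 2: α = (0.88 + 0.075×15)×10⁻⁴ = 2.005×10⁻⁴ K⁻¹
Layer 3: α = (0.88 + 0.075×9.9)×10⁻⁴ = 1.6225×10⁻⁴ K⁻¹
Layer 4: α = (0.88 + 0.075×2)×10⁻⁴ = 1.03×10⁻⁴ K⁻¹
2.83×10⁻⁴ × 280 × 1.2 = 0.095088 m
280–1070 m: 2.005×10⁻⁴ × 1.4 × 790 = 0.221753 m
Layer 3: 1.6225×10⁻⁴ × 0.33 × 310 = 0.016598175 m
Layer 4: 0.46 × 1600 × 1.03×10⁻⁴ = 0.075808 m
Δh = 0.095088 + 0.221753 + 0.016598175 + 0.075808 = 0.409247175 m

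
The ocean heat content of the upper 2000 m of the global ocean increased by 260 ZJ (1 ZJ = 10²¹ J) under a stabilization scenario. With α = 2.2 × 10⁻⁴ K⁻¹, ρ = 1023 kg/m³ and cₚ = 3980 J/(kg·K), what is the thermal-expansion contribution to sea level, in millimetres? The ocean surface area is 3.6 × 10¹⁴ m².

Per unit area: Q = 260×10²¹ / (3.6×10¹⁴) ≈ 7.222×10⁸ J/m²
Δh = αQ/(ρcₚ) = 2.2×10⁻⁴ × 7.222×10⁸ / (1023 × 3980) ≈ 0.039023 m

39.0 mm of thermosteric rise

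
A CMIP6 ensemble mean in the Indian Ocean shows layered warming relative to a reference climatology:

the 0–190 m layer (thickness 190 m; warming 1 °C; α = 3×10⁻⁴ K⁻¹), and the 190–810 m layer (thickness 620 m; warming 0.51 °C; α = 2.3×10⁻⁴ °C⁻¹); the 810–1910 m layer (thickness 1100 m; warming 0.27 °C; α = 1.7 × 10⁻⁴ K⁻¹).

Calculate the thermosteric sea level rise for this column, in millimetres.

0–190 m: 1 × 190 × 3×10⁻⁴ = 0.05700 m
190–810 m: 620 × 0.51 × 2.3×10⁻⁴ = 0.072726 m
1100 × 0.27 × 1.7×10⁻⁴ = 0.05049 m
Δh = 0.05700 + 0.072726 + 0.05049 = 0.180216 m ≈ 180 mm

180 mm of thermosteric rise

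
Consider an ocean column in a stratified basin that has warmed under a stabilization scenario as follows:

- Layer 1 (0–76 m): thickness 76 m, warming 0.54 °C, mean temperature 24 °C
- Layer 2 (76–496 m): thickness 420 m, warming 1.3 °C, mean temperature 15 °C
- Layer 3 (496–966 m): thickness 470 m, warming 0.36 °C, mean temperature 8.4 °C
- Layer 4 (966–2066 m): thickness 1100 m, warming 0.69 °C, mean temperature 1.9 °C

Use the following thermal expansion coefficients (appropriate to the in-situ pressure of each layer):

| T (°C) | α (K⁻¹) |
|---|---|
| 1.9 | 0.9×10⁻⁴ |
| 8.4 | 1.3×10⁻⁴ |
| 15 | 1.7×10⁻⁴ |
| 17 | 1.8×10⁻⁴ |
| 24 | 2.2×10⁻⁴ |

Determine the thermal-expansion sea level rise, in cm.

Layer 1 at 24 °C → α = 2.2×10⁻⁴ K⁻¹
Layer 2 at 15 °C → α = 1.7×10⁻⁴ K⁻¹
Layer 3 at 8.4 °C → α = 1.3×10⁻⁴ K⁻¹
Layer 4 at 1.9 °C → α = 0.9×10⁻⁴ K⁻¹
Layer 1: 2.2×10⁻⁴ × 76 × 0.54 = 0.0090288 m
76–496 m: 420 × 1.7×10⁻⁴ × 1.3 = 0.09282 m
496–966 m: 470 × 0.36 × 1.3×10⁻⁴ = 0.021996 m
966–2066 m: 0.69 × 0.9×10⁻⁴ × 1100 = 0.06831 m
Δh = 0.0090288 + 0.09282 + 0.021996 + 0.06831 = 0.1921548 m ≈ 19.2 cm

Δh = 19.2 cm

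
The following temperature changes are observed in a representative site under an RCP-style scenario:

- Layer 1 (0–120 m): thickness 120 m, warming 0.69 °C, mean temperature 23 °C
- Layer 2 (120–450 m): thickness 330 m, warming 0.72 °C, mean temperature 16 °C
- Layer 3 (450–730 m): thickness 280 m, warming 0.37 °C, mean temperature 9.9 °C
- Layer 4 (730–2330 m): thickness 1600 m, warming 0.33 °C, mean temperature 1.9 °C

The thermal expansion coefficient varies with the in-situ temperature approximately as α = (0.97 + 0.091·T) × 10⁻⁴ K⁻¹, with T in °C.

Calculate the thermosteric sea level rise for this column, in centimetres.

Layer 1: α = (0.97 + 0.091×23)×10⁻⁴ = 3.063×10⁻⁴ K⁻¹
Layer 2: α = (0.97 + 0.091×16)×10⁻⁴ = 2.426×10⁻⁴ K⁻¹
Layer 3: α = (0.97 + 0.091×9.9)×10⁻⁴ = 1.8709×10⁻⁴ K⁻¹
Layer 4: α = (0.97 + 0.091×1.9)×10⁻⁴ = 1.1429×10⁻⁴ K⁻¹
0–120 m: 0.69 × 120 × 3.063×10⁻⁴ = 0.02536164 m
120–450 m: 330 × 2.426×10⁻⁴ × 0.72 = 0.05764176 m
280 × 1.8709×10⁻⁴ × 0.37 = 0.019382524 m
Layer 4: 1600 × 1.1429×10⁻⁴ × 0.33 = 0.06034512 m
Δh = 0.02536164 + 0.05764176 + 0.019382524 + 0.06034512 = 0.162731044 m ≈ 16 cm

Δh ≈ 16 cm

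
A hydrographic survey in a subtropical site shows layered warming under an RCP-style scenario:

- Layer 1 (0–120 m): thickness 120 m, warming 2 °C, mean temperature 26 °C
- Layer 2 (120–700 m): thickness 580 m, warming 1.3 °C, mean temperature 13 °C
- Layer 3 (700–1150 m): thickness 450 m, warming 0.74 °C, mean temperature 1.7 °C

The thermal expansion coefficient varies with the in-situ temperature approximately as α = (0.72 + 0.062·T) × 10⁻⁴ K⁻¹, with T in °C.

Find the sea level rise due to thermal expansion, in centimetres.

Layer 1: α = (0.72 + 0.062×26)×10⁻⁴ = 2.332×10⁻⁴ K⁻¹
Layer 2: α = (0.72 + 0.062×13)×10⁻⁴ = 1.526×10⁻⁴ K⁻¹
Layer 3: α = (0.72 + 0.062×1.7)×10⁻⁴ = 0.8254×10⁻⁴ K⁻¹
Layer 1: 120 × 2 × 2.332×10⁻⁴ = 0.055968 m
Layer 2: 1.526×10⁻⁴ × 1.3 × 580 = 0.1150604 m
Layer 3: 0.74 × 0.8254×10⁻⁴ × 450 = 0.02748582 m
Δh = 0.055968 + 0.1150604 + 0.02748582 = 0.19851422 m

19.9 cm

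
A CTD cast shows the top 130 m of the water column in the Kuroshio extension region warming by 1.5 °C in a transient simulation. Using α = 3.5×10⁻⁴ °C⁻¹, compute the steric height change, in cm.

6.8 cm of thermosteric rise

Δh = αΔT·H = 3.5×10⁻⁴ × 1.5 × 130 = 0.06825 m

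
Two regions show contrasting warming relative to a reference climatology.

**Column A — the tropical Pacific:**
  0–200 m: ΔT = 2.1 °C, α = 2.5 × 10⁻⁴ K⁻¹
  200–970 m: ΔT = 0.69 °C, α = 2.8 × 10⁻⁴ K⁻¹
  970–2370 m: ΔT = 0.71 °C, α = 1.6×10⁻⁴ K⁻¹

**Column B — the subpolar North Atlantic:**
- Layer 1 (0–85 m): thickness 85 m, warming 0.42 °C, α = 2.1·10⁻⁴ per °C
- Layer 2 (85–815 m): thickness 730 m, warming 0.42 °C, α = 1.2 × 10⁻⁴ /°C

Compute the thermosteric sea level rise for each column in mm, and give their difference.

A 2.1 × 200 × 2.5×10⁻⁴ = 0.10500 m
A 200–970 m: 770 × 0.69 × 2.8×10⁻⁴ = 0.148764 m
A 1400 × 0.71 × 1.6×10⁻⁴ = 0.15904 m
A total: 0.412804 m
B Layer 1: 85 × 0.42 × 2.1×10⁻⁴ = 0.007497 m
B 0.42 × 1.2×10⁻⁴ × 730 = 0.036792 m
B total: 0.044289 m
Difference: 0.412804 − 0.044289 = 0.368515 m

Δh_A ≈ 413 mm, Δh_B ≈ 44.3 mm; difference ≈ 369 mm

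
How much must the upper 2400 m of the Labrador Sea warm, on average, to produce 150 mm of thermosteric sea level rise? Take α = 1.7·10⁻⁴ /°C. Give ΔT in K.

ΔT = Δh/(αH) = 0.15 / (1.7×10⁻⁴ × 2400) ≈ 0.3676 K

about 0.368 K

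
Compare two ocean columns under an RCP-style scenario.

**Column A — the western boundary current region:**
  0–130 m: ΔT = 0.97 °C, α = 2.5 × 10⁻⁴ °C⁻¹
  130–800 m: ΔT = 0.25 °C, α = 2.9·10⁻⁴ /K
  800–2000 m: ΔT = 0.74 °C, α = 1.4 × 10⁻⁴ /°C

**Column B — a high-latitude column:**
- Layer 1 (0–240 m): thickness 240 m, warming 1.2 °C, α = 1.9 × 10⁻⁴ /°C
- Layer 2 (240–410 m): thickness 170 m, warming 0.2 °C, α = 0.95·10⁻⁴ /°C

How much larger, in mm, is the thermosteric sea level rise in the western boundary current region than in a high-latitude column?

A 0–130 m: 130 × 2.5×10⁻⁴ × 0.97 = 0.031525 m
A 670 × 0.25 × 2.9×10⁻⁴ = 0.048575 m
A 800–2000 m: 1.4×10⁻⁴ × 1200 × 0.74 = 0.12432 m
A total: 0.20442 m
B 0–240 m: 1.9×10⁻⁴ × 1.2 × 240 = 0.05472 m
B Layer 2: 0.2 × 0.95×10⁻⁴ × 170 = 0.00323 m
B total: 0.05795 m
Difference: 0.20442 − 0.05795 = 0.14647 m

146 mm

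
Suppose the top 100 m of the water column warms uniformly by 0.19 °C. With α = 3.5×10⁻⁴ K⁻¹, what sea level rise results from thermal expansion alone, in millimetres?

Δh = αΔT·H = 3.5×10⁻⁴ × 0.19 × 100 = 0.00665 m

6.7 mm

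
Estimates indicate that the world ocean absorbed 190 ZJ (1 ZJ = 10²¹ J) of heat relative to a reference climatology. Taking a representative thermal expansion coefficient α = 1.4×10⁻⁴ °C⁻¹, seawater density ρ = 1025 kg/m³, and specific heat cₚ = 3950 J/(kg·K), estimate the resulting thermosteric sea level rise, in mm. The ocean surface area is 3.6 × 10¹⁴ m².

Per unit area: Q = 190×10²¹ / (3.6×10¹⁴) ≈ 5.278×10⁸ J/m²
Δh = αQ/(ρcₚ) = 1.4×10⁻⁴ × 5.278×10⁸ / (1025 × 3950) ≈ 0.018251 m

18 mm of thermosteric rise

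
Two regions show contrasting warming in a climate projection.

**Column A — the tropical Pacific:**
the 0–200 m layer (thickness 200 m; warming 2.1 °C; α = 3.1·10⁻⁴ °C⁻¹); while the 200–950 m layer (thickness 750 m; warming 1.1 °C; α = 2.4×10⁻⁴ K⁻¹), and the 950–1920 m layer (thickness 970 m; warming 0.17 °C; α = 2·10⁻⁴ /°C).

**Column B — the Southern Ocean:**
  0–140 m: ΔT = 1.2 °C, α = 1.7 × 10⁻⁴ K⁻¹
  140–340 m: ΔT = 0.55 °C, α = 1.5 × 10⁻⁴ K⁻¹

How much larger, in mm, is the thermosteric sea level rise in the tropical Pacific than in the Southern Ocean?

A 0–200 m: 200 × 3.1×10⁻⁴ × 2.1 = 0.13020 m
A 200–950 m: 2.4×10⁻⁴ × 750 × 1.1 = 0.19800 m
A Layer 3: 0.17 × 2×10⁻⁴ × 970 = 0.03298 m
A total: 0.36118 m
B 0–140 m: 1.2 × 140 × 1.7×10⁻⁴ = 0.02856 m
B 200 × 1.5×10⁻⁴ × 0.55 = 0.01650 m
B total: 0.04506 m
Difference: 0.36118 − 0.04506 = 0.31612 m

320 mm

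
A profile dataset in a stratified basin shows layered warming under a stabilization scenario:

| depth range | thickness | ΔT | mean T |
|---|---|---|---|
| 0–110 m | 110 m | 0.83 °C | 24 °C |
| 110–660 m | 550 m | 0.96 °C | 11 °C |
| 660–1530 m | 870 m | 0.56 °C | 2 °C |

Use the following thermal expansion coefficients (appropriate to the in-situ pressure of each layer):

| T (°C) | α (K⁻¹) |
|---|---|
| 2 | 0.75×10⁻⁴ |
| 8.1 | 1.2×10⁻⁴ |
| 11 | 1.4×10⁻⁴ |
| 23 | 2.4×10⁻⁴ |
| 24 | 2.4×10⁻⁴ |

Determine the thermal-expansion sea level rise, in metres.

Δh = 0.132 m

Layer 1 at 24 °C → α = 2.4×10⁻⁴ K⁻¹
Layer 2 at 11 °C → α = 1.4×10⁻⁴ K⁻¹
Layer 3 at 2 °C → α = 0.75×10⁻⁴ K⁻¹
2.4×10⁻⁴ × 0.83 × 110 = 0.021912 m
0.96 × 1.4×10⁻⁴ × 550 = 0.07392 m
660–1530 m: 0.75×10⁻⁴ × 0.56 × 870 = 0.03654 m
Δh = 0.021912 + 0.07392 + 0.03654 = 0.132372 m ≈ 0.132 m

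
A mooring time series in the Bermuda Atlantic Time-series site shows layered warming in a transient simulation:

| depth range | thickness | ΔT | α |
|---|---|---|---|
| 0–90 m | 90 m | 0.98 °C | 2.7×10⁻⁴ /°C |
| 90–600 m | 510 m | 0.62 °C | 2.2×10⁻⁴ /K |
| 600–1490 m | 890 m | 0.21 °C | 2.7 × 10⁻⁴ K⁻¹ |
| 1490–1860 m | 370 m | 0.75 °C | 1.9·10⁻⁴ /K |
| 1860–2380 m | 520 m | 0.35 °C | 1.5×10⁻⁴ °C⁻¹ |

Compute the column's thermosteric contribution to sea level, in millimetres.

0.98 × 90 × 2.7×10⁻⁴ = 0.023814 m
Layer 2: 0.62 × 2.2×10⁻⁴ × 510 = 0.069564 m
890 × 0.21 × 2.7×10⁻⁴ = 0.050463 m
1490–1860 m: 370 × 0.75 × 1.9×10⁻⁴ = 0.052725 m
Layer 5: 520 × 0.35 × 1.5×10⁻⁴ = 0.02730 m
Δh = 0.023814 + 0.069564 + 0.050463 + 0.052725 + 0.02730 = 0.223866 m ≈ 220 mm

220 mm of thermosteric rise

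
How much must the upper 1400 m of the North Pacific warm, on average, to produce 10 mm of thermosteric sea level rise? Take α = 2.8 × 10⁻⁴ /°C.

ΔT = Δh/(αH) = 0.01 / (2.8×10⁻⁴ × 1400) ≈ 0.02551 K

about 0.026 K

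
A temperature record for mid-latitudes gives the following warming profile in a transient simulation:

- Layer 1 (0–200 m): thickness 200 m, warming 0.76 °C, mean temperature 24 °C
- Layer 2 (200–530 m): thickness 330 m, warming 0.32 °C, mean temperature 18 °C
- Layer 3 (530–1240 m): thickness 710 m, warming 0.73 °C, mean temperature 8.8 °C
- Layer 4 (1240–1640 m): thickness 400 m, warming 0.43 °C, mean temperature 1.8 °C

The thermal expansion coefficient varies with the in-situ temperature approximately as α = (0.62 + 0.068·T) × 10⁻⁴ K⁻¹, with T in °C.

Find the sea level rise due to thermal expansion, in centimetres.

Layer 1: α = (0.62 + 0.068×24)×10⁻⁴ = 2.252×10⁻⁴ K⁻¹
Layer 2: α = (0.62 + 0.068×18)×10⁻⁴ = 1.844×10⁻⁴ K⁻¹
Layer 3: α = (0.62 + 0.068×8.8)×10⁻⁴ = 1.2184×10⁻⁴ K⁻¹
Layer 4: α = (0.62 + 0.068×1.8)×10⁻⁴ = 0.7424×10⁻⁴ K⁻¹
Layer 1: 0.76 × 200 × 2.252×10⁻⁴ = 0.0342304 m
200–530 m: 330 × 1.844×10⁻⁴ × 0.32 = 0.01947264 m
Layer 3: 0.73 × 710 × 1.2184×10⁻⁴ = 0.063149672 m
400 × 0.7424×10⁻⁴ × 0.43 = 0.01276928 m
Δh = 0.0342304 + 0.01947264 + 0.063149672 + 0.01276928 = 0.129621992 m ≈ 13.0 cm

13.0 cm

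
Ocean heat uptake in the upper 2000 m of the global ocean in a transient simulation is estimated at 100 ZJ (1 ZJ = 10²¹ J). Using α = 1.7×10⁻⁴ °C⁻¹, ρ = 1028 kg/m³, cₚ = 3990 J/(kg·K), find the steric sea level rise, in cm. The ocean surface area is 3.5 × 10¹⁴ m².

1.18 cm of thermosteric rise

Per unit area: Q = 100×10²¹ / (3.5×10¹⁴) ≈ 2.857×10⁸ J/m²
Δh = αQ/(ρcₚ) = 1.7×10⁻⁴ × 2.857×10⁸ / (1028 × 3990) ≈ 0.011841 m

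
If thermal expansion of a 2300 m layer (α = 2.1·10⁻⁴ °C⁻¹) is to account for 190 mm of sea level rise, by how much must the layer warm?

0.393 °C

ΔT = Δh/(αH) = 0.19 / (2.1×10⁻⁴ × 2300) ≈ 0.3934 °C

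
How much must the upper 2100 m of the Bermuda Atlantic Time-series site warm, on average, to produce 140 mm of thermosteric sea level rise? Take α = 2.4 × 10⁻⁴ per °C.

ΔT = Δh/(αH) = 0.14 / (2.4×10⁻⁴ × 2100) ≈ 0.2778 K

0.278 K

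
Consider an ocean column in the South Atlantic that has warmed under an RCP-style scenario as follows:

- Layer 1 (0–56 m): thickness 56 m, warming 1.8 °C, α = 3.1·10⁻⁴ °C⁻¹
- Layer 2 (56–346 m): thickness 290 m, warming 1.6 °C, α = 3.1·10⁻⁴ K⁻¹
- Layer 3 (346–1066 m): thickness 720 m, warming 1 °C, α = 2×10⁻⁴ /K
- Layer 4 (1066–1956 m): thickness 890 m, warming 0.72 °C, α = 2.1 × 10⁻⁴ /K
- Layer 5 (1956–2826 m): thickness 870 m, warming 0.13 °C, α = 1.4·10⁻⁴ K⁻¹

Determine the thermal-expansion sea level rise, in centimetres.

0–56 m: 56 × 1.8 × 3.1×10⁻⁴ = 0.031248 m
56–346 m: 3.1×10⁻⁴ × 290 × 1.6 = 0.14384 m
Layer 3: 1 × 720 × 2×10⁻⁴ = 0.14400 m
0.72 × 2.1×10⁻⁴ × 890 = 0.134568 m
1956–2826 m: 870 × 1.4×10⁻⁴ × 0.13 = 0.015834 m
Δh = 0.031248 + 0.14384 + 0.14400 + 0.134568 + 0.015834 = 0.46949 m ≈ 46.9 cm

46.9 cm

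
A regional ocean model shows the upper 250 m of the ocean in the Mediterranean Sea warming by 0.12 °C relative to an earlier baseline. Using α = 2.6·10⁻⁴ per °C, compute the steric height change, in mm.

7.8 mm of thermosteric rise

Δh = αΔT·H = 2.6×10⁻⁴ × 0.12 × 250 = 0.00780 m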